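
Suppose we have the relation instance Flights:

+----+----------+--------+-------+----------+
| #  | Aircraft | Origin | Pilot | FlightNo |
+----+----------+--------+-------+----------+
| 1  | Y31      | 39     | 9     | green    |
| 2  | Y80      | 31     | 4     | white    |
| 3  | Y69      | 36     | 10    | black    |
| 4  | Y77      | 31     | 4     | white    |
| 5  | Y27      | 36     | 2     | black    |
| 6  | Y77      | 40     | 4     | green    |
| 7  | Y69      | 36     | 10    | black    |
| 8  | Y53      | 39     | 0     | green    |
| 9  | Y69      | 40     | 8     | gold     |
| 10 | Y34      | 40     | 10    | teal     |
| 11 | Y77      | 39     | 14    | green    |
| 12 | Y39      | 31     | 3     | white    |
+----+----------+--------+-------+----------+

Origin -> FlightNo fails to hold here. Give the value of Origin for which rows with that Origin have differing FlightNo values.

40

Origin=39: rows 1, 8, 11 → FlightNo = green, green, green ✓
Origin=31: rows 2, 4, 12 → FlightNo = white, white, white ✓
Origin=36: rows 3, 5, 7 → FlightNo = black, black, black ✓
Origin=40: rows 6, 9, 10 → FlightNo takes values {green, gold, teal} — violation
The only Origin value with inconsistent FlightNo is Origin=40.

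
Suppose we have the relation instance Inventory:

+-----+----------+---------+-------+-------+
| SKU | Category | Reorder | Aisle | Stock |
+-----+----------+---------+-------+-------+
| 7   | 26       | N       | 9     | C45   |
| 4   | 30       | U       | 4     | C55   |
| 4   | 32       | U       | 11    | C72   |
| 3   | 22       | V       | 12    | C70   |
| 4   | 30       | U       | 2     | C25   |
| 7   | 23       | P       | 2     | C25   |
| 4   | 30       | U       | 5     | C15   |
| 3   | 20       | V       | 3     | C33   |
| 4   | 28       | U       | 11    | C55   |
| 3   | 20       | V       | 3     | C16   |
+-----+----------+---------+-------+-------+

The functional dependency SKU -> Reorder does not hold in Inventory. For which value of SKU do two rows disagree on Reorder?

SKU=7: 2 rows → Reorder takes values {N, P} — violation
SKU=4: 5 rows → Reorder = U, U, U, U, U ✓
SKU=3: 3 rows → Reorder = V, V, V ✓
The only SKU value with inconsistent Reorder is SKU=7.

7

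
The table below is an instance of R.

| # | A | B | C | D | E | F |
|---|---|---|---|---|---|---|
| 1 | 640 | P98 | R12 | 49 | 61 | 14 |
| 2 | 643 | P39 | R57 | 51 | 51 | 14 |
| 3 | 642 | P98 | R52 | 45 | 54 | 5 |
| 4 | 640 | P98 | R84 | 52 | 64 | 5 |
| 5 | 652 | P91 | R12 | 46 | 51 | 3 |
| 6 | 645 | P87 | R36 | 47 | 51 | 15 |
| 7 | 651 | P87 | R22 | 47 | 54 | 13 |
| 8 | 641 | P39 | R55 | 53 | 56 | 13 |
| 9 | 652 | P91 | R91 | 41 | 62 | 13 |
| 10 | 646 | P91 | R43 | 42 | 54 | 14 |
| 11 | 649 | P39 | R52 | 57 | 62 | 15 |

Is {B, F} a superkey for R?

No

Rows 3 and 4 have the same {B, F} value (B=P98, F=5) but are distinct tuples, so {B, F} does not determine every attribute — not a superkey.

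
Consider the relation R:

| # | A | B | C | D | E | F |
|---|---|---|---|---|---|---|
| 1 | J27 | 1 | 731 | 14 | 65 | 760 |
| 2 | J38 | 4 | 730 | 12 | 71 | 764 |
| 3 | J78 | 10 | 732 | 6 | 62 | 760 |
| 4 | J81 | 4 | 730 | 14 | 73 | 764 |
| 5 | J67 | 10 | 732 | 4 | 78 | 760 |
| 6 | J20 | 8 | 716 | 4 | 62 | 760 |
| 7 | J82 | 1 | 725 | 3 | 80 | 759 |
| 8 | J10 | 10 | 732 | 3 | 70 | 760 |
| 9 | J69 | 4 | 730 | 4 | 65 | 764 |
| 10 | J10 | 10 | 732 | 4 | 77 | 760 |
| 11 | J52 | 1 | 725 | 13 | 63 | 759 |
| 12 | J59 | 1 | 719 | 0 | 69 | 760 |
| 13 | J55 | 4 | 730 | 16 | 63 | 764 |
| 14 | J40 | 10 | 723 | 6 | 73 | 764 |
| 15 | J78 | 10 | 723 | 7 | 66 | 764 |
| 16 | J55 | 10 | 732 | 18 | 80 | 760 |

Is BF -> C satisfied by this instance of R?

(B=1, F=760): rows 1, 12 → C takes values {731, 719} — violation
(B=4, F=764): rows 2, 4, 9, 13 → C = 730, 730, 730, 730 ✓
(B=10, F=760): rows 3, 5, 8, 10, 16 → C = 732, 732, 732, 732, 732 ✓
(B=8, F=760): row 6 → C = 716 ✓
(B=1, F=759): rows 7, 11 → C = 725, 725 ✓
(B=10, F=764): rows 14, 15 → C = 723, 723 ✓
Two rows agree on BF but differ on C, so BF -> C does not hold.

No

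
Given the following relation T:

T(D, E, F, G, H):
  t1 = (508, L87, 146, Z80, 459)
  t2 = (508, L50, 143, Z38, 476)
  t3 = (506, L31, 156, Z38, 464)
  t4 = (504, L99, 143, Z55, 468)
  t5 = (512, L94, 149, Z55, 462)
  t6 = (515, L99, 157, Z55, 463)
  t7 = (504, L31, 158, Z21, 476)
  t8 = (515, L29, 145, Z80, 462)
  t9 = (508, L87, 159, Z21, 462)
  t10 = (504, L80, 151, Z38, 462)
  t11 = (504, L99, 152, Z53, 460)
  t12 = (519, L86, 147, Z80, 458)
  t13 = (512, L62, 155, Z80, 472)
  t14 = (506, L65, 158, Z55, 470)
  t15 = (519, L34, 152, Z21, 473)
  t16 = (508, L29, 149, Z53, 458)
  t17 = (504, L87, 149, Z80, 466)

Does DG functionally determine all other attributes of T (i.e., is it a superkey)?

All 17 rows have distinct DG values, so DG → (all attributes) holds and DG is a superkey.

Yes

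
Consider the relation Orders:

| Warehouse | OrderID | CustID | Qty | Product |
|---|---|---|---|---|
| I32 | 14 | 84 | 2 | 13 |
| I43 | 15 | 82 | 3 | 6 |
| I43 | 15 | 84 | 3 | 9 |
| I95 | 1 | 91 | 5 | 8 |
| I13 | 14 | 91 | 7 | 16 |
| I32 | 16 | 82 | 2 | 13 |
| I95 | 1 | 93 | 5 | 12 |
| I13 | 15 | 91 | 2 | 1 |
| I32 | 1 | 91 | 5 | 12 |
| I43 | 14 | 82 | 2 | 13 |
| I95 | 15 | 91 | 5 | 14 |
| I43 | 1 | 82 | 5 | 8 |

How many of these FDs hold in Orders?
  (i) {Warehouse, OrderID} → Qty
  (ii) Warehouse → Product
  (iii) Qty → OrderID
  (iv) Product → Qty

(i) {Warehouse, OrderID} → Qty: every LHS value maps to a single RHS value — holds.
(ii) Warehouse → Product: Warehouse=I32: 3 rows → Product takes values {13, 12} — violation; Warehouse=I43: 4 rows → Product takes values {6, 9, 13, 8} — violation; Warehouse=I95: 3 rows → Product takes values {8, 12, 14} — violation; Warehouse=I13: 2 rows → Product takes values {16, 1} — violation — fails.
(iii) Qty → OrderID: Qty=2: 4 rows → OrderID takes values {14, 16, 15} — violation; Qty=5: 5 rows → OrderID takes values {1, 15} — violation — fails.
(iv) Product → Qty: every LHS value maps to a single RHS value — holds.
2 of the 4 dependencies hold.

2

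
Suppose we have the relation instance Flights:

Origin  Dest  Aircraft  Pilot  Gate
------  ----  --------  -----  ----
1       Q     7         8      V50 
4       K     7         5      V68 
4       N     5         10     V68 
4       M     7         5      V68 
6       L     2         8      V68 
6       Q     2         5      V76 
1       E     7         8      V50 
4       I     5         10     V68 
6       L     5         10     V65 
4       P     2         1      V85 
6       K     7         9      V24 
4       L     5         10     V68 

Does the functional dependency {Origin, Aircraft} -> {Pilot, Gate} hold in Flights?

(Origin=1, Aircraft=7): 2 rows → {Pilot,Gate} = (8, V50), (8, V50) ✓
(Origin=4, Aircraft=7): 2 rows → {Pilot,Gate} = (5, V68), (5, V68) ✓
(Origin=4, Aircraft=5): 3 rows → {Pilot,Gate} = (10, V68), (10, V68), (10, V68) ✓
(Origin=6, Aircraft=2): 2 rows → {Pilot,Gate} takes values {(8, V68), (5, V76)} — violation
(Origin=6, Aircraft=5): 1 row → {Pilot,Gate} = (10, V65) ✓
(Origin=4, Aircraft=2): 1 row → {Pilot,Gate} = (1, V85) ✓
(Origin=6, Aircraft=7): 1 row → {Pilot,Gate} = (9, V24) ✓
Two rows agree on {Origin, Aircraft} but differ on {Pilot, Gate}, so {Origin, Aircraft} -> {Pilot, Gate} does not hold.

No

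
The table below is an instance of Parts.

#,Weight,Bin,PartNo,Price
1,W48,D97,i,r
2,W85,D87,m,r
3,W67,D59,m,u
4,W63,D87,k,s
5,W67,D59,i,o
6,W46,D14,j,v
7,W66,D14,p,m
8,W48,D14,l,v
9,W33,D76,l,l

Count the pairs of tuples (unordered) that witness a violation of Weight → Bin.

Weight=W48: violating pairs (1,8) — 1 pair.
Weight=W67: all 2 rows agree on Bin — 0 pairs.

1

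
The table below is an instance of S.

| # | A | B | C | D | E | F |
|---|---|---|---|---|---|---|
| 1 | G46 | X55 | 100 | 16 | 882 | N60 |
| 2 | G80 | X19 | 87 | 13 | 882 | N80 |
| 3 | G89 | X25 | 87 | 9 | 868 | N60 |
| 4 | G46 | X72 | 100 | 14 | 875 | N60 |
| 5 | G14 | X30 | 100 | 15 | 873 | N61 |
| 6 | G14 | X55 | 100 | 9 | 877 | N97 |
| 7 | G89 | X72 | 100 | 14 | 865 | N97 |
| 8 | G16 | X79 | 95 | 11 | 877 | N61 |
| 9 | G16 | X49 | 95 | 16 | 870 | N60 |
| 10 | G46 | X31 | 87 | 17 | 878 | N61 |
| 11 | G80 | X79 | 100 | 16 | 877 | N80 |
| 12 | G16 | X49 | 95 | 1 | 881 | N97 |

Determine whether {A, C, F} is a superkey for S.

No

Rows 1 and 4 have the same {A, C, F} value (A=G46, C=100, F=N60) but are distinct tuples, so {A, C, F} does not determine every attribute — not a superkey.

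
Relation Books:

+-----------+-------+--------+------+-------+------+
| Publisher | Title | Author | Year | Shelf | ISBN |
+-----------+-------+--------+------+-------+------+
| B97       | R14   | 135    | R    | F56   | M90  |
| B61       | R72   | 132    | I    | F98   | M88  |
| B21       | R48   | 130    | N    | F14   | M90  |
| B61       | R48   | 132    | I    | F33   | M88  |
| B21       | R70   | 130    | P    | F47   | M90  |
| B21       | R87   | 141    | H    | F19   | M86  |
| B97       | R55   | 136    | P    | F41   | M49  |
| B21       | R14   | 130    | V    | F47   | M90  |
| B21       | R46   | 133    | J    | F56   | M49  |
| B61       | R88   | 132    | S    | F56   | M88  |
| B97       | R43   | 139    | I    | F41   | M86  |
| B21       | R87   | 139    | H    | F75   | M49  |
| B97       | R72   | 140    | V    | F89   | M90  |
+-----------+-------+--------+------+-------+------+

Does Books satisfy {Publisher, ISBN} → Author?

No

(Publisher=B97, ISBN=M90): 2 rows → Author takes values {135, 140} — violation
(Publisher=B61, ISBN=M88): 3 rows → Author = 132, 132, 132 ✓
(Publisher=B21, ISBN=M90): 3 rows → Author = 130, 130, 130 ✓
(Publisher=B21, ISBN=M86): 1 row → Author = 141 ✓
(Publisher=B97, ISBN=M49): 1 row → Author = 136 ✓
(Publisher=B21, ISBN=M49): 2 rows → Author takes values {133, 139} — violation
(Publisher=B97, ISBN=M86): 1 row → Author = 139 ✓
Two rows agree on {Publisher, ISBN} but differ on Author, so {Publisher, ISBN} → Author does not hold.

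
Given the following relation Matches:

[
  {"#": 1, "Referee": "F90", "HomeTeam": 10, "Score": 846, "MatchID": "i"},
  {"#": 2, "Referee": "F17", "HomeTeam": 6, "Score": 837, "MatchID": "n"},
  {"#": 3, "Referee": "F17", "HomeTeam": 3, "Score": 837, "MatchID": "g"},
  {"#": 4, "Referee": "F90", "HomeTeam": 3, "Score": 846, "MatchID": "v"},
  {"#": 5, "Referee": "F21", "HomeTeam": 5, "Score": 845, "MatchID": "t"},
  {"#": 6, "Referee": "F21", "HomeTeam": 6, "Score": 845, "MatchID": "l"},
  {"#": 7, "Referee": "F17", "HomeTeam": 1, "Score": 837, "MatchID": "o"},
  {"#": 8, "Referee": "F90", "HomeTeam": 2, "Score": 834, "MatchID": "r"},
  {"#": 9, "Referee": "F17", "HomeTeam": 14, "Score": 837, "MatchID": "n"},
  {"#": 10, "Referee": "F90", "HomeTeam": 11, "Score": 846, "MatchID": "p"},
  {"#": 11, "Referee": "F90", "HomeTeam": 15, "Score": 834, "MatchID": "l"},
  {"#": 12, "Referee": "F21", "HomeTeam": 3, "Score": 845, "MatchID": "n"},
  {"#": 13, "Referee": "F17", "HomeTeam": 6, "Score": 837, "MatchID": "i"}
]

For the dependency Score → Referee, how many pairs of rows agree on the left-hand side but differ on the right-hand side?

0

Score=846: all 3 rows agree on Referee — 0 pairs.
Score=837: all 5 rows agree on Referee — 0 pairs.
Score=845: all 3 rows agree on Referee — 0 pairs.
Score=834: all 2 rows agree on Referee — 0 pairs.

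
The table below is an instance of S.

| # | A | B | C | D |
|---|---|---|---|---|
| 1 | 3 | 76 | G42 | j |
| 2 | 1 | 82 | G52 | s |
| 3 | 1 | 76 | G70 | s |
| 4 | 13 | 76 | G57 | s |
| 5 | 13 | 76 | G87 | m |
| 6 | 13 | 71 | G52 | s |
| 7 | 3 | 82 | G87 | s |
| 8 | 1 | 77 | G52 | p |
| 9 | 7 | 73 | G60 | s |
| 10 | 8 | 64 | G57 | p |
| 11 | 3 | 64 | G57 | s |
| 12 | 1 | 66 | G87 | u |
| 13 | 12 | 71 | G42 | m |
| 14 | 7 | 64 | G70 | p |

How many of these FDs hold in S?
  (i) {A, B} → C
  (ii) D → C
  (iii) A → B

(i) {A, B} → C: (A=13, B=76): rows 4, 5 → C takes values {G57, G87} — violation — fails.
(ii) D → C: D=s: rows 2, 3, 4, 6, 7, 9, 11 → C takes values {G52, G70, G57, G87, G60} — violation; D=m: rows 5, 13 → C takes values {G87, G42} — violation; D=p: rows 8, 10, 14 → C takes values {G52, G57, G70} — violation — fails.
(iii) A → B: A=3: rows 1, 7, 11 → B takes values {76, 82, 64} — violation; A=1: rows 2, 3, 8, 12 → B takes values {82, 76, 77, 66} — violation; A=13: rows 4, 5, 6 → B takes values {76, 71} — violation; A=7: rows 9, 14 → B takes values {73, 64} — violation — fails.
None of the 3 dependencies hold.

0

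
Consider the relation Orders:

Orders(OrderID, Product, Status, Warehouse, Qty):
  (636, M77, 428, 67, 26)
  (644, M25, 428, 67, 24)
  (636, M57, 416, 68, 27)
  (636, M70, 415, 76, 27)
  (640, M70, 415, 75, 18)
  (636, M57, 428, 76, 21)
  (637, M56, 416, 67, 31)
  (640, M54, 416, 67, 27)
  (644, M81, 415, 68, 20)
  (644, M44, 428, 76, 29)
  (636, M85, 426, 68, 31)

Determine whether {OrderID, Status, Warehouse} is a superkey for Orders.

All 11 rows have distinct {OrderID, Status, Warehouse} values, so {OrderID, Status, Warehouse} → (all attributes) holds and {OrderID, Status, Warehouse} is a superkey.

Yes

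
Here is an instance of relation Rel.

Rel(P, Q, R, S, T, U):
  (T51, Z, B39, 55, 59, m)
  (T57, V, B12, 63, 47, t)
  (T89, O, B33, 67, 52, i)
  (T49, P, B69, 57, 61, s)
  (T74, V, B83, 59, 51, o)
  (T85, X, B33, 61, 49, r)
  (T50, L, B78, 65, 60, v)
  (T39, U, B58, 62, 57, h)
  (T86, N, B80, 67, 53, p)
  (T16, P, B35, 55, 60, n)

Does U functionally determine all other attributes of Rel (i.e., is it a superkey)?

All 10 rows have distinct U values, so U → (all attributes) holds and U is a superkey.

Yes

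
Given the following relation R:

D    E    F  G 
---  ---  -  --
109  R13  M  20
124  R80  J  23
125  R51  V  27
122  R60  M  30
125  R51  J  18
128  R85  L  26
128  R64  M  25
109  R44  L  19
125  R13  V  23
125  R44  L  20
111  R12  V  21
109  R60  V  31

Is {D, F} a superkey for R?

No

Two distinct rows share (D=125, F=V), so {D, F} does not determine every attribute — not a superkey.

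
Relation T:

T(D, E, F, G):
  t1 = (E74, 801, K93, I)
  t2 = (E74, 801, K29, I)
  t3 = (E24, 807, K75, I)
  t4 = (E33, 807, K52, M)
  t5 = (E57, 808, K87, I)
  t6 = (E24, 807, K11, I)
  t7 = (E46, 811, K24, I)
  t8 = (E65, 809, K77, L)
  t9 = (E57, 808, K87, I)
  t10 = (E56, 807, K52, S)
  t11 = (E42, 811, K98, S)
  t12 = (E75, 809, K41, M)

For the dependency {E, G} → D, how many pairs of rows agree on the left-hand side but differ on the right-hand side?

0

(E=801, G=I): all 2 rows agree on D — 0 pairs.
(E=807, G=I): all 2 rows agree on D — 0 pairs.
(E=808, G=I): all 2 rows agree on D — 0 pairs.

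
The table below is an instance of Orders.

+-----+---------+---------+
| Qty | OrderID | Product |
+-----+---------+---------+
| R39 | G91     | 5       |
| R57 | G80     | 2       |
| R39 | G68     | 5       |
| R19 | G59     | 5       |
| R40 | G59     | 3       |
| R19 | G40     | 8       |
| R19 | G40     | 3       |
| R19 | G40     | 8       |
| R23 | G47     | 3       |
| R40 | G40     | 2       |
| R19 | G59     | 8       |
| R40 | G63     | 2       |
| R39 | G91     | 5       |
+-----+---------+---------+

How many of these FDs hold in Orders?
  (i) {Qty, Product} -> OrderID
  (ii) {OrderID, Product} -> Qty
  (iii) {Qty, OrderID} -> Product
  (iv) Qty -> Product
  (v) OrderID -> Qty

(i) {Qty, Product} -> OrderID: (Qty=R39, Product=5): 3 rows → OrderID takes values {G91, G68} — violation; (Qty=R19, Product=8): 3 rows → OrderID takes values {G40, G59} — violation; (Qty=R40, Product=2): 2 rows → OrderID takes values {G40, G63} — violation — fails.
(ii) {OrderID, Product} -> Qty: every LHS value maps to a single RHS value — holds.
(iii) {Qty, OrderID} -> Product: (Qty=R19, OrderID=G59): 2 rows → Product takes values {5, 8} — violation; (Qty=R19, OrderID=G40): 3 rows → Product takes values {8, 3} — violation — fails.
(iv) Qty -> Product: Qty=R19: 5 rows → Product takes values {5, 8, 3} — violation; Qty=R40: 3 rows → Product takes values {3, 2} — violation — fails.
(v) OrderID -> Qty: OrderID=G59: 3 rows → Qty takes values {R19, R40} — violation; OrderID=G40: 4 rows → Qty takes values {R19, R40} — violation — fails.
1 of the 5 dependencies holds.

1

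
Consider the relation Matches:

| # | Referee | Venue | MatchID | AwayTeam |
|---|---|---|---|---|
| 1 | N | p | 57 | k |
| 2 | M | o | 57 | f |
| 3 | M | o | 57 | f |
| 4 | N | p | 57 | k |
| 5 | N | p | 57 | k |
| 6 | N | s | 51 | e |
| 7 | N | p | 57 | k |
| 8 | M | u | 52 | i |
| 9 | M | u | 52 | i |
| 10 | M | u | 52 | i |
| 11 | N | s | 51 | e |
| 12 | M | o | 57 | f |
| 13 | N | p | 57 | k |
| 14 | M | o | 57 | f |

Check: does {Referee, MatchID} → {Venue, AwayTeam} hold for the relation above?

(Referee=N, MatchID=57): rows 1, 4, 5, 7, 13 → {Venue,AwayTeam} = (p, k), (p, k), (p, k), (p, k), (p, k) ✓
(Referee=M, MatchID=57): rows 2, 3, 12, 14 → {Venue,AwayTeam} = (o, f), (o, f), (o, f), (o, f) ✓
(Referee=N, MatchID=51): rows 6, 11 → {Venue,AwayTeam} = (s, e), (s, e) ✓
(Referee=M, MatchID=52): rows 8, 9, 10 → {Venue,AwayTeam} = (u, i), (u, i), (u, i) ✓
Every {Referee, MatchID} value is associated with a single {Venue, AwayTeam} value, so {Referee, MatchID} → {Venue, AwayTeam} holds.

Yes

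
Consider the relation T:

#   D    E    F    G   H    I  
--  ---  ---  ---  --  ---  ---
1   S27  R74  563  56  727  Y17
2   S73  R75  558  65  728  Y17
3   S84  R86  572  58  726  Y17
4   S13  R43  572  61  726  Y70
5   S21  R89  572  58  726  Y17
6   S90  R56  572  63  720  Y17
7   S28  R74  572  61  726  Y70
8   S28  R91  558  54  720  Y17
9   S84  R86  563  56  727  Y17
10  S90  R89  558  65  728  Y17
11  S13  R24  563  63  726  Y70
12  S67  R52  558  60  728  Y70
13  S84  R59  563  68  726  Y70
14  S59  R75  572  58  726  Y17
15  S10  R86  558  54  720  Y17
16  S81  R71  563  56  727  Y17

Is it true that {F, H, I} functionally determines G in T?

(F=563, H=727, I=Y17): rows 1, 9, 16 → G = 56, 56, 56 ✓
(F=558, H=728, I=Y17): rows 2, 10 → G = 65, 65 ✓
(F=572, H=726, I=Y17): rows 3, 5, 14 → G = 58, 58, 58 ✓
(F=572, H=726, I=Y70): rows 4, 7 → G = 61, 61 ✓
(F=572, H=720, I=Y17): row 6 → G = 63 ✓
(F=558, H=720, I=Y17): rows 8, 15 → G = 54, 54 ✓
(F=563, H=726, I=Y70): rows 11, 13 → G takes values {63, 68} — violation
(F=558, H=728, I=Y70): row 12 → G = 60 ✓
Two rows agree on {F, H, I} but differ on G, so {F, H, I} → G does not hold.

No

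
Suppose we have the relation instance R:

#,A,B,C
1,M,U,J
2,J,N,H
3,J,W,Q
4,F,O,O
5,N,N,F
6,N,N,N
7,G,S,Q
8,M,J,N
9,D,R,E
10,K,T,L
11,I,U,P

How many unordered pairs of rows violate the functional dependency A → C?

3

A=M: violating pairs (1,8) — 1 pair.
A=J: violating pairs (2,3) — 1 pair.
A=N: violating pairs (5,6) — 1 pair.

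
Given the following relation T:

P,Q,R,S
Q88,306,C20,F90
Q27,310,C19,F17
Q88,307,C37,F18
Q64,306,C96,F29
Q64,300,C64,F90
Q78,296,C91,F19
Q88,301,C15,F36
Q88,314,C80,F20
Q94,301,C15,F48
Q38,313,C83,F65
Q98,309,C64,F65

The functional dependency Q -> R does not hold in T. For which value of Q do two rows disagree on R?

306

Q=306: 2 rows → R takes values {C20, C96} — violation
Q=310: 1 row → R = C19 ✓
Q=307: 1 row → R = C37 ✓
Q=300: 1 row → R = C64 ✓
Q=296: 1 row → R = C91 ✓
Q=301: 2 rows → R = C15, C15 ✓
Q=314: 1 row → R = C80 ✓
Q=313: 1 row → R = C83 ✓
Q=309: 1 row → R = C64 ✓
The only Q value with inconsistent R is Q=306.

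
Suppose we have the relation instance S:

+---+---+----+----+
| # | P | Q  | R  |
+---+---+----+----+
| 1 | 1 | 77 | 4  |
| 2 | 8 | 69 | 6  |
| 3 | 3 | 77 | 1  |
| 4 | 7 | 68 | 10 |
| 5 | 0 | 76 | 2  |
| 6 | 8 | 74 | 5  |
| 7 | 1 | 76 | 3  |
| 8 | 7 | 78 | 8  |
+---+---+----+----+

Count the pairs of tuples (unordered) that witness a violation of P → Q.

3

P=1: violating pairs (1,7) — 1 pair.
P=8: violating pairs (2,6) — 1 pair.
P=7: violating pairs (4,8) — 1 pair.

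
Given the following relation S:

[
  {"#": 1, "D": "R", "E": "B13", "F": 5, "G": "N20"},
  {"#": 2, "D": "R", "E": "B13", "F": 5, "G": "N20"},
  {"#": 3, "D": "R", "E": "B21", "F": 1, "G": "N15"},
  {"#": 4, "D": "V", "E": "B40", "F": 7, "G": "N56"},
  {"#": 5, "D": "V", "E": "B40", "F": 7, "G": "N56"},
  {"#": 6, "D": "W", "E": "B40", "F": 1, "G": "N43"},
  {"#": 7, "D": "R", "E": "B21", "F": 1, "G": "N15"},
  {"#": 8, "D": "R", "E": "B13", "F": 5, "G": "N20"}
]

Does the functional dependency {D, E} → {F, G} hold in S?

Yes

(D=R, E=B13): rows 1, 2, 8 → {F,G} = (5, N20), (5, N20), (5, N20) ✓
(D=R, E=B21): rows 3, 7 → {F,G} = (1, N15), (1, N15) ✓
(D=V, E=B40): rows 4, 5 → {F,G} = (7, N56), (7, N56) ✓
(D=W, E=B40): row 6 → {F,G} = (1, N43) ✓
Every {D, E} value is associated with a single {F, G} value, so {D, E} → {F, G} holds.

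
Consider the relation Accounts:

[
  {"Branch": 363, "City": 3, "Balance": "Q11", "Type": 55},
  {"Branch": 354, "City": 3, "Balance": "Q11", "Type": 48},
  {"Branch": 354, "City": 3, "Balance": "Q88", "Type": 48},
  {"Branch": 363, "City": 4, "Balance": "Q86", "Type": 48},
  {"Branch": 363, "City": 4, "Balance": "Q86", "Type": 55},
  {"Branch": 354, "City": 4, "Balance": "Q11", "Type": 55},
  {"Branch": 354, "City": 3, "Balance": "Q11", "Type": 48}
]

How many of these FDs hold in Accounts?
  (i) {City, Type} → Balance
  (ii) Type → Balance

(i) {City, Type} → Balance: (City=3, Type=48): 3 rows → Balance takes values {Q11, Q88} — violation; (City=4, Type=55): 2 rows → Balance takes values {Q86, Q11} — violation — fails.
(ii) Type → Balance: Type=55: 3 rows → Balance takes values {Q11, Q86} — violation; Type=48: 4 rows → Balance takes values {Q11, Q88, Q86} — violation — fails.
None of the 2 dependencies hold.

0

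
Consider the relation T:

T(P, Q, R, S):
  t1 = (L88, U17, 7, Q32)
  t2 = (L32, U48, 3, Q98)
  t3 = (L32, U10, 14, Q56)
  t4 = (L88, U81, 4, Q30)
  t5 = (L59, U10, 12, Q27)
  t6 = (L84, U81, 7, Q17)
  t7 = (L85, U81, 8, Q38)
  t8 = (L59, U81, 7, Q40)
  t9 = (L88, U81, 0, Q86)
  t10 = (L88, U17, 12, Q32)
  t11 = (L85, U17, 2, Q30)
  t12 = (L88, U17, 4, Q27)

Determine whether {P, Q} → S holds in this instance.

No

(P=L88, Q=U17): rows 1, 10, 12 → S takes values {Q32, Q27} — violation
(P=L32, Q=U48): row 2 → S = Q98 ✓
(P=L32, Q=U10): row 3 → S = Q56 ✓
(P=L88, Q=U81): rows 4, 9 → S takes values {Q30, Q86} — violation
(P=L59, Q=U10): row 5 → S = Q27 ✓
(P=L84, Q=U81): row 6 → S = Q17 ✓
(P=L85, Q=U81): row 7 → S = Q38 ✓
(P=L59, Q=U81): row 8 → S = Q40 ✓
(P=L85, Q=U17): row 11 → S = Q30 ✓
Two rows agree on {P, Q} but differ on S, so {P, Q} → S does not hold.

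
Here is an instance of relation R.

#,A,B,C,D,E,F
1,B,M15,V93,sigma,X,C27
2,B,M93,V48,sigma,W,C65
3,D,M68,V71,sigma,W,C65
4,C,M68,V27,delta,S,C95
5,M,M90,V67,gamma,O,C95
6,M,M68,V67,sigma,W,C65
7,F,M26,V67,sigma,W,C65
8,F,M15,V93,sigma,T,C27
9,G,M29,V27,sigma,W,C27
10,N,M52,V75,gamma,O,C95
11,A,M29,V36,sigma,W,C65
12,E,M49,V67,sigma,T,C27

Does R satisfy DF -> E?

(D=sigma, F=C27): rows 1, 8, 9, 12 → E takes values {X, T, W} — violation
(D=sigma, F=C65): rows 2, 3, 6, 7, 11 → E = W, W, W, W, W ✓
(D=delta, F=C95): row 4 → E = S ✓
(D=gamma, F=C95): rows 5, 10 → E = O, O ✓
Two rows agree on DF but differ on E, so DF -> E does not hold.

No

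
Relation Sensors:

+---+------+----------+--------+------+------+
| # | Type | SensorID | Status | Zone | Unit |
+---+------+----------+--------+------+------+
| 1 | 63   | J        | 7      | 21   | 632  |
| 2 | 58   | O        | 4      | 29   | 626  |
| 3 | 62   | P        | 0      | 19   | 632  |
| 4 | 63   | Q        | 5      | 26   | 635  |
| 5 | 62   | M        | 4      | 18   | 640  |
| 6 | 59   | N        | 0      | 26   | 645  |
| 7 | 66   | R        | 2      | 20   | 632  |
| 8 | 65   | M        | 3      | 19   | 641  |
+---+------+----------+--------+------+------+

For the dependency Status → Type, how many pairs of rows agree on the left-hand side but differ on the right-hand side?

Status=4: violating pairs (2,5) — 1 pair.
Status=0: violating pairs (3,6) — 1 pair.

2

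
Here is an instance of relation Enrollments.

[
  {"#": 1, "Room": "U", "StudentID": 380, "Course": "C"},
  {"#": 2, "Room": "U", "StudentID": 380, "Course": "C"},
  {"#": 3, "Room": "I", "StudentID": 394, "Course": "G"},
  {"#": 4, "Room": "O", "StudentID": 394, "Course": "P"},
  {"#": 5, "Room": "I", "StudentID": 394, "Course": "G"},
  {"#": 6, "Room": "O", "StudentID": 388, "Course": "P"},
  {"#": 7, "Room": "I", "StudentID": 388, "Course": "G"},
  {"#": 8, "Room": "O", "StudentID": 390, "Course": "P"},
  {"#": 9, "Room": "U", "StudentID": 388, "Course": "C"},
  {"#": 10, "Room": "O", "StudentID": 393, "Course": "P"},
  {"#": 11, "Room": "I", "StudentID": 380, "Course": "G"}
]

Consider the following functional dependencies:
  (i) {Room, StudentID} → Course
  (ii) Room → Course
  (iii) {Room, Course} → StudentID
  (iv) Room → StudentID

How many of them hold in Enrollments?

(i) {Room, StudentID} → Course: every LHS value maps to a single RHS value — holds.
(ii) Room → Course: every LHS value maps to a single RHS value — holds.
(iii) {Room, Course} → StudentID: (Room=U, Course=C): rows 1, 2, 9 → StudentID takes values {380, 388} — violation; (Room=I, Course=G): rows 3, 5, 7, 11 → StudentID takes values {394, 388, 380} — violation; (Room=O, Course=P): rows 4, 6, 8, 10 → StudentID takes values {394, 388, 390, 393} — violation — fails.
(iv) Room → StudentID: Room=U: rows 1, 2, 9 → StudentID takes values {380, 388} — violation; Room=I: rows 3, 5, 7, 11 → StudentID takes values {394, 388, 380} — violation; Room=O: rows 4, 6, 8, 10 → StudentID takes values {394, 388, 390, 393} — violation — fails.
2 of the 4 dependencies hold.

2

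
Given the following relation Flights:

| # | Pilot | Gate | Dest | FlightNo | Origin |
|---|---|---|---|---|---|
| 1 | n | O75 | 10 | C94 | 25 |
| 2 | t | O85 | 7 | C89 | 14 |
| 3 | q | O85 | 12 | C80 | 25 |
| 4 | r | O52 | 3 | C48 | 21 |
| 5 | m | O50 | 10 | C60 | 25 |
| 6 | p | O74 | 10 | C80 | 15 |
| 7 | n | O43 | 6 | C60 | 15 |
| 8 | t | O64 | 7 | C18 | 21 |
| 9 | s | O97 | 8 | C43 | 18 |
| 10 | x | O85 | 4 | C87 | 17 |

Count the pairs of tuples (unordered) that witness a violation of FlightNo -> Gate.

FlightNo=C80: violating pairs (3,6) — 1 pair.
FlightNo=C60: violating pairs (5,7) — 1 pair.

2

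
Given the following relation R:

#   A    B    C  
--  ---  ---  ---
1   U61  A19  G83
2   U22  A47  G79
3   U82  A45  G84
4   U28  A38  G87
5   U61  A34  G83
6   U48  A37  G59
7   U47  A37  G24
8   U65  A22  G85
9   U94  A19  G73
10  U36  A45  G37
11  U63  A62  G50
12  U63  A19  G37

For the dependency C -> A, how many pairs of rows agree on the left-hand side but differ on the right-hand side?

C=G83: all 2 rows agree on A — 0 pairs.
C=G37: violating pairs (10,12) — 1 pair.

1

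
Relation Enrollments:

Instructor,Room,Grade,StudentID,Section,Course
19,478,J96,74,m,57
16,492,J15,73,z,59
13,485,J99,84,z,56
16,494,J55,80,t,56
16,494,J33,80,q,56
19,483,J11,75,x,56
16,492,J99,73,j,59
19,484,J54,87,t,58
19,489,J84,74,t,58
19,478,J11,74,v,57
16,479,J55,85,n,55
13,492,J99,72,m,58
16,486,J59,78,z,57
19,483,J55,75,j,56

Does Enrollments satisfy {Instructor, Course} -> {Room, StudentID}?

No

(Instructor=19, Course=57): 2 rows → {Room,StudentID} = (478, 74), (478, 74) ✓
(Instructor=16, Course=59): 2 rows → {Room,StudentID} = (492, 73), (492, 73) ✓
(Instructor=13, Course=56): 1 row → {Room,StudentID} = (485, 84) ✓
(Instructor=16, Course=56): 2 rows → {Room,StudentID} = (494, 80), (494, 80) ✓
(Instructor=19, Course=56): 2 rows → {Room,StudentID} = (483, 75), (483, 75) ✓
(Instructor=19, Course=58): 2 rows → {Room,StudentID} takes values {(484, 87), (489, 74)} — violation
(Instructor=16, Course=55): 1 row → {Room,StudentID} = (479, 85) ✓
(Instructor=13, Course=58): 1 row → {Room,StudentID} = (492, 72) ✓
(Instructor=16, Course=57): 1 row → {Room,StudentID} = (486, 78) ✓
Two rows agree on {Instructor, Course} but differ on {Room, StudentID}, so {Instructor, Course} -> {Room, StudentID} does not hold.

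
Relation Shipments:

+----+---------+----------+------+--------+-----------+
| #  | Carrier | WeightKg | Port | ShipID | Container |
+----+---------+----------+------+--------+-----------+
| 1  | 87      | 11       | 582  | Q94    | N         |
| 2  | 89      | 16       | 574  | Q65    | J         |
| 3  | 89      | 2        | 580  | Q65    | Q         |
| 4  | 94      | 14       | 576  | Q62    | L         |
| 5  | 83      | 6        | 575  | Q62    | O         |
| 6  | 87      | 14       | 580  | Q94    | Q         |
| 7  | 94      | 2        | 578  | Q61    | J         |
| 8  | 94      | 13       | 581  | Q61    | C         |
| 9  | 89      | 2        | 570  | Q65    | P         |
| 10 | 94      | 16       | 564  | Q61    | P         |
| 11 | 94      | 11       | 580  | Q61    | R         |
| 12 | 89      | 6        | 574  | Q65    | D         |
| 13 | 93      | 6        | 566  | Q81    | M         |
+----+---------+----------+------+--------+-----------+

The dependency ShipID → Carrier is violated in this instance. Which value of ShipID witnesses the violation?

Q62

ShipID=Q94: rows 1, 6 → Carrier = 87, 87 ✓
ShipID=Q65: rows 2, 3, 9, 12 → Carrier = 89, 89, 89, 89 ✓
ShipID=Q62: rows 4, 5 → Carrier takes values {94, 83} — violation
ShipID=Q61: rows 7, 8, 10, 11 → Carrier = 94, 94, 94, 94 ✓
ShipID=Q81: row 13 → Carrier = 93 ✓
The only ShipID value with inconsistent Carrier is ShipID=Q62.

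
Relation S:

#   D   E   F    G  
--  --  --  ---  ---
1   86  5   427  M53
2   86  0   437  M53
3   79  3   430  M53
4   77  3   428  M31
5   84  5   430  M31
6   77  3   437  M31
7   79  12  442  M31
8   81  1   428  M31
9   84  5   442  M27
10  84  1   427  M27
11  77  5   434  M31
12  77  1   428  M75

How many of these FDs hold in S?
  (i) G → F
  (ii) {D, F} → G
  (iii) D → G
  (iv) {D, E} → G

0

(i) G → F: G=M53: rows 1, 2, 3 → F takes values {427, 437, 430} — violation; G=M31: rows 4, 5, 6, 7, 8, 11 → F takes values {428, 430, 437, 442, 434} — violation; G=M27: rows 9, 10 → F takes values {442, 427} — violation — fails.
(ii) {D, F} → G: (D=77, F=428): rows 4, 12 → G takes values {M31, M75} — violation — fails.
(iii) D → G: D=79: rows 3, 7 → G takes values {M53, M31} — violation; D=77: rows 4, 6, 11, 12 → G takes values {M31, M75} — violation; D=84: rows 5, 9, 10 → G takes values {M31, M27} — violation — fails.
(iv) {D, E} → G: (D=84, E=5): rows 5, 9 → G takes values {M31, M27} — violation — fails.
None of the 4 dependencies hold.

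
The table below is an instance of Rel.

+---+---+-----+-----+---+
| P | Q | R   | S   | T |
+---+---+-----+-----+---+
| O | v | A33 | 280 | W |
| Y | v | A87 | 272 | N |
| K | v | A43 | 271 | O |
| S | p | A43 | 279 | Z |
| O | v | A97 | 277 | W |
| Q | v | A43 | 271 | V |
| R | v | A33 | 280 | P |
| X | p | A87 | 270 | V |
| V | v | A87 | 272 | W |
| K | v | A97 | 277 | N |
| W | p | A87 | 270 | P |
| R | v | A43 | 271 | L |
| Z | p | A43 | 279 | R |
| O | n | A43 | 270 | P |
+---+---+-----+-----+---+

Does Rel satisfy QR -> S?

(Q=v, R=A33): 2 rows → S = 280, 280 ✓
(Q=v, R=A87): 2 rows → S = 272, 272 ✓
(Q=v, R=A43): 3 rows → S = 271, 271, 271 ✓
(Q=p, R=A43): 2 rows → S = 279, 279 ✓
(Q=v, R=A97): 2 rows → S = 277, 277 ✓
(Q=p, R=A87): 2 rows → S = 270, 270 ✓
(Q=n, R=A43): 1 row → S = 270 ✓
Every QR value is associated with a single S value, so QR -> S holds.

Yes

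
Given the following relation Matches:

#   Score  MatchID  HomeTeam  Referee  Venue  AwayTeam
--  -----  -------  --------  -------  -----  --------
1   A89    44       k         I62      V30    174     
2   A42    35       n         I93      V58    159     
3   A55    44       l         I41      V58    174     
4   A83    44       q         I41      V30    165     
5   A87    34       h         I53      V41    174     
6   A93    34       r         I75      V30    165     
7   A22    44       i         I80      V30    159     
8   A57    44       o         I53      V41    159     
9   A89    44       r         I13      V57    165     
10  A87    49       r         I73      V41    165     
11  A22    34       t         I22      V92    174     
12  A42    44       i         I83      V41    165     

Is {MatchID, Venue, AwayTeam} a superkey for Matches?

Yes

All 12 rows have distinct {MatchID, Venue, AwayTeam} values, so {MatchID, Venue, AwayTeam} → (all attributes) holds and {MatchID, Venue, AwayTeam} is a superkey.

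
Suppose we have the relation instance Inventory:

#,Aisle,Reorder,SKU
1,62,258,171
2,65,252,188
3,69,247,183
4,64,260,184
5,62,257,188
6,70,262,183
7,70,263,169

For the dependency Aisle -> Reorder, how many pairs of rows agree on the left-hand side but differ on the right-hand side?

2

Aisle=62: violating pairs (1,5) — 1 pair.
Aisle=70: violating pairs (6,7) — 1 pair.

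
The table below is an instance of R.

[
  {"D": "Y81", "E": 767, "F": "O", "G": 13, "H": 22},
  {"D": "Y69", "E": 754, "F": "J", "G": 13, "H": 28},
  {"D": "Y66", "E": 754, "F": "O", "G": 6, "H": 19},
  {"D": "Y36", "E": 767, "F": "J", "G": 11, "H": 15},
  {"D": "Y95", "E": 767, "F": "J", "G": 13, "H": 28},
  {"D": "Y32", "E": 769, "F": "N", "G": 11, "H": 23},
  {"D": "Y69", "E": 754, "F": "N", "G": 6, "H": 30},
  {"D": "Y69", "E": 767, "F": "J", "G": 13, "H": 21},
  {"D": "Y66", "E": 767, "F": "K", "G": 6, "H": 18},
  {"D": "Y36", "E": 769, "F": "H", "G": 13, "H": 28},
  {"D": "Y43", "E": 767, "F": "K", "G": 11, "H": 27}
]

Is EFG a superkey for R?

No

Two distinct rows share (E=767, F=J, G=13), so EFG does not determine every attribute — not a superkey.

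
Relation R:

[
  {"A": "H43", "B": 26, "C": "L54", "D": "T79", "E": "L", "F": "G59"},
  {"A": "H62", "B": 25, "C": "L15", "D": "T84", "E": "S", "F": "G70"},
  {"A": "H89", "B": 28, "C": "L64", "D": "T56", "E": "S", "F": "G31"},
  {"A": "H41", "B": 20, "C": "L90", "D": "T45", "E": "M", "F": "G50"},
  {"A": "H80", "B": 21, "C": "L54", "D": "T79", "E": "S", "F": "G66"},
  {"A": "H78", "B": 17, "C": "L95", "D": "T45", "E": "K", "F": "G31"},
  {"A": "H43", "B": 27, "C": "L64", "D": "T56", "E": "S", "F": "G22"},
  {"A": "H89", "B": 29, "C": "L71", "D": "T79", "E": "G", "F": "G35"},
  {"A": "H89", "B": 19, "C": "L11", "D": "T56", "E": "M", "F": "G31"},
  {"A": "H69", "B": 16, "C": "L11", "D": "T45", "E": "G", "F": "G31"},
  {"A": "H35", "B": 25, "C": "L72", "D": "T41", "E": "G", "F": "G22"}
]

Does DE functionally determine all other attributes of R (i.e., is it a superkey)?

No

Two distinct rows share (D=T56, E=S), so DE does not determine every attribute — not a superkey.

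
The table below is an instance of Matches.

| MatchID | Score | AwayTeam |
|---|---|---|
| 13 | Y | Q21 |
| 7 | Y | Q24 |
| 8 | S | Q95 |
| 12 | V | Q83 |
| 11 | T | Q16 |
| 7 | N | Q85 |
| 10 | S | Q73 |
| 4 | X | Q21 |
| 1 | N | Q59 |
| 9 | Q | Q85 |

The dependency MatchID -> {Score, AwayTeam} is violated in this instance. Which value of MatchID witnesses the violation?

7

MatchID=13: 1 row → {Score,AwayTeam} = (Y, Q21) ✓
MatchID=7: 2 rows → {Score,AwayTeam} takes values {(Y, Q24), (N, Q85)} — violation
MatchID=8: 1 row → {Score,AwayTeam} = (S, Q95) ✓
MatchID=12: 1 row → {Score,AwayTeam} = (V, Q83) ✓
MatchID=11: 1 row → {Score,AwayTeam} = (T, Q16) ✓
MatchID=10: 1 row → {Score,AwayTeam} = (S, Q73) ✓
MatchID=4: 1 row → {Score,AwayTeam} = (X, Q21) ✓
MatchID=1: 1 row → {Score,AwayTeam} = (N, Q59) ✓
MatchID=9: 1 row → {Score,AwayTeam} = (Q, Q85) ✓
The only MatchID value with inconsistent RHS is MatchID=7.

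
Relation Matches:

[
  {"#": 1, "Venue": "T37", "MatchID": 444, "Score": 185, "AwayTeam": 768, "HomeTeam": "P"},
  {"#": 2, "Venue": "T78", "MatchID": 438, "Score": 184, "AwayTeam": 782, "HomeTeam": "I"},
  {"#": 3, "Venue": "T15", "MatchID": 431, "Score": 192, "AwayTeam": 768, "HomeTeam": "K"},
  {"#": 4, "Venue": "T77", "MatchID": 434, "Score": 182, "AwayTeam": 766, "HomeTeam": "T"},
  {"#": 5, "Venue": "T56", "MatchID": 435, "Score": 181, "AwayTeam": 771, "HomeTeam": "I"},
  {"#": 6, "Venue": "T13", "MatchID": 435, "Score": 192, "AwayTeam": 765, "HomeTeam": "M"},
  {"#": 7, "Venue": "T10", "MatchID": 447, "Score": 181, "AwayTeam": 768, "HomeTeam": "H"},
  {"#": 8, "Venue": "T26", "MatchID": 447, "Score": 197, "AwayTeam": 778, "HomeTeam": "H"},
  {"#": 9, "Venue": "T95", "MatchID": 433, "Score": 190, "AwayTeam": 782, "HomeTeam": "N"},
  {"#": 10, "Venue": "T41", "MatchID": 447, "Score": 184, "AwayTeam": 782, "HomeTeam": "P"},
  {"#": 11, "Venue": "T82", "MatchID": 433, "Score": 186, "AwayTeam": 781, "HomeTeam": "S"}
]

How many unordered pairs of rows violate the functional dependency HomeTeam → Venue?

3

HomeTeam=P: violating pairs (1,10) — 1 pair.
HomeTeam=I: violating pairs (2,5) — 1 pair.
HomeTeam=H: violating pairs (7,8) — 1 pair.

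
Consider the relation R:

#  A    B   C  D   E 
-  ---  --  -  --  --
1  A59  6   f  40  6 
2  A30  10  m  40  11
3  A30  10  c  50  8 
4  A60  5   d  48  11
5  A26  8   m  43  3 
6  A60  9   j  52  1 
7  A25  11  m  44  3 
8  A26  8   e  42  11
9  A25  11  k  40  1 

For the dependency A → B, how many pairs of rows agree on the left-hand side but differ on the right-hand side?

1

A=A30: all 2 rows agree on B — 0 pairs.
A=A60: violating pairs (4,6) — 1 pair.
A=A26: all 2 rows agree on B — 0 pairs.
A=A25: all 2 rows agree on B — 0 pairs.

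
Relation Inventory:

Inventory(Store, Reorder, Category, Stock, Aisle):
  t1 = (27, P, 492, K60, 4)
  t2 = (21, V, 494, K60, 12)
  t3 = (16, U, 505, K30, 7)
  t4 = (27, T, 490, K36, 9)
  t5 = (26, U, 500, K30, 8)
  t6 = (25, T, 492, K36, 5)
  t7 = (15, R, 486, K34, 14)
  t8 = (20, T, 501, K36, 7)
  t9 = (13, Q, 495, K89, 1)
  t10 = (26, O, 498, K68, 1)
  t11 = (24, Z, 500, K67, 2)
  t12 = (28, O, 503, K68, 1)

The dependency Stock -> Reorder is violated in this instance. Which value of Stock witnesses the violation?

K60

Stock=K60: rows 1, 2 → Reorder takes values {P, V} — violation
Stock=K30: rows 3, 5 → Reorder = U, U ✓
Stock=K36: rows 4, 6, 8 → Reorder = T, T, T ✓
Stock=K34: row 7 → Reorder = R ✓
Stock=K89: row 9 → Reorder = Q ✓
Stock=K68: rows 10, 12 → Reorder = O, O ✓
Stock=K67: row 11 → Reorder = Z ✓
The only Stock value with inconsistent Reorder is Stock=K60.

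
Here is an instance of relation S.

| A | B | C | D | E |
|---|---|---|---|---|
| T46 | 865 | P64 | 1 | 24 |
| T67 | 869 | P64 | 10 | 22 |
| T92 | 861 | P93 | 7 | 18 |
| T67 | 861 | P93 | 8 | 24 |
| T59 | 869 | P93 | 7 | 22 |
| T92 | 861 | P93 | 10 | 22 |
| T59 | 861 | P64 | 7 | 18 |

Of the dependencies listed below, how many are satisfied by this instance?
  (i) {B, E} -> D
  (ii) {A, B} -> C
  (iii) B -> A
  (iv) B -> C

1

(i) {B, E} -> D: (B=869, E=22): 2 rows → D takes values {10, 7} — violation — fails.
(ii) {A, B} -> C: every LHS value maps to a single RHS value — holds.
(iii) B -> A: B=869: 2 rows → A takes values {T67, T59} — violation; B=861: 4 rows → A takes values {T92, T67, T59} — violation — fails.
(iv) B -> C: B=869: 2 rows → C takes values {P64, P93} — violation; B=861: 4 rows → C takes values {P93, P64} — violation — fails.
1 of the 4 dependencies holds.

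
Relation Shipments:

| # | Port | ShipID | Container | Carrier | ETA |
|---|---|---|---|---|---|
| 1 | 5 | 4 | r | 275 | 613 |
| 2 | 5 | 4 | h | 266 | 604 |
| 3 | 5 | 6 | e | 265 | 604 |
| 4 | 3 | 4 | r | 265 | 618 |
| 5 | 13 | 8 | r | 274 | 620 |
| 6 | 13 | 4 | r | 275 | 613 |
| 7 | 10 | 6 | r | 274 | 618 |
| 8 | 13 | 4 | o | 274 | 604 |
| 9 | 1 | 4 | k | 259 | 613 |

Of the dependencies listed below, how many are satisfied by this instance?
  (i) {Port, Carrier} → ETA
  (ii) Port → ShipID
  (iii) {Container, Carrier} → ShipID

(i) {Port, Carrier} → ETA: (Port=13, Carrier=274): rows 5, 8 → ETA takes values {620, 604} — violation — fails.
(ii) Port → ShipID: Port=5: rows 1, 2, 3 → ShipID takes values {4, 6} — violation; Port=13: rows 5, 6, 8 → ShipID takes values {8, 4} — violation — fails.
(iii) {Container, Carrier} → ShipID: (Container=r, Carrier=274): rows 5, 7 → ShipID takes values {8, 6} — violation — fails.
None of the 3 dependencies hold.

0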